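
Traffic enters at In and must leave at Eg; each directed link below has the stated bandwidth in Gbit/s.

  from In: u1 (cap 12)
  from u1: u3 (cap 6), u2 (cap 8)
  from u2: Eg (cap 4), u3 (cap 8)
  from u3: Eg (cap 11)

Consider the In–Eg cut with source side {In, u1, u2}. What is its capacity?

Edges leaving {In, u1, u2}: u1→u3 (6), u2→u3 (8), u2→Eg (4).
Cut capacity = 6 + 8 + 4 = 18.

18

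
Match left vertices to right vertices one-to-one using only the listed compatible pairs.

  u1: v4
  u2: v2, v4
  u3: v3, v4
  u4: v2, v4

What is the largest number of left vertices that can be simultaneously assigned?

Unit-capacity flow: source→left, listed edges, right→sink; max matching = max flow.
Augmenting path u1→v4 (+1); matched 1.
Augmenting path u2→v2 (+1); matched 2.
Augmenting path u3→v3 (+1); matched 3.
No augmenting path remains; maximum matching = 3.
König certificate: {u3, v2, v4} is a vertex cover of size 3 (every listed pair touches it), so no matching can be larger.

3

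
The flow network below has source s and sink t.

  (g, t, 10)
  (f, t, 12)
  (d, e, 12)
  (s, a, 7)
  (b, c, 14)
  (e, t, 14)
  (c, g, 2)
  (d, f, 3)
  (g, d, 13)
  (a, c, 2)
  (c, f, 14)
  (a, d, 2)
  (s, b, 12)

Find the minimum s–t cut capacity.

Augment s→a→c→f→t: bottleneck 2, flow now 2.
Augment s→a→d→e→t: bottleneck 2, flow now 4.
Augment s→b→c→f→t: bottleneck 10, flow now 14.
Augment s→b→c→g→t: bottleneck 2, flow now 16.
No augmenting path remains; maximum flow = 16.
By max-flow min-cut, the minimum cut capacity equals the max flow.
In the residual graph, reachable from s: {s, a}.
Min-cut edges: s→b (12), a→c (2), a→d (2); capacity 12 + 2 + 2 = 16.

16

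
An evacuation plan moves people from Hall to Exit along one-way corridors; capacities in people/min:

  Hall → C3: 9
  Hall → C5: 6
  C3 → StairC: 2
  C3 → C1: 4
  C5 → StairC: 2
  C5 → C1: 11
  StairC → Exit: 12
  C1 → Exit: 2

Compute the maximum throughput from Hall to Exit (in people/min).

Augment Hall→C3→StairC→Exit: bottleneck 2, flow now 2.
Augment Hall→C3→C1→Exit: bottleneck 2, flow now 4.
Augment Hall→C5→StairC→Exit: bottleneck 2, flow now 6.
No augmenting path remains; maximum flow = 6.
In the residual graph, reachable from Hall: {Hall, C3, C5, C1}.
Min-cut edges: C3→StairC (2), C5→StairC (2), C1→Exit (2); capacity 2 + 2 + 2 = 6.
This cut is saturated, so no flow can exceed 6.

6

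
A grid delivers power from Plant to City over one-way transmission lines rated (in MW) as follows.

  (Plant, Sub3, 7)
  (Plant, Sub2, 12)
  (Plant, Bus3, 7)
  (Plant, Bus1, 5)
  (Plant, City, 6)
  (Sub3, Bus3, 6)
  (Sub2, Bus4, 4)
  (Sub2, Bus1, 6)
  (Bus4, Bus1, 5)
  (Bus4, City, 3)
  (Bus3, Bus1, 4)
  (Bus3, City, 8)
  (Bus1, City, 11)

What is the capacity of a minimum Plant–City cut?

Augment Plant→City: bottleneck 6, flow now 6.
Augment Plant→Bus3→City: bottleneck 7, flow now 13.
Augment Plant→Bus1→City: bottleneck 5, flow now 18.
Augment Plant→Sub3→Bus3→City: bottleneck 1, flow now 19.
Augment Plant→Sub2→Bus4→City: bottleneck 3, flow now 22.
Augment Plant→Sub2→Bus1→City: bottleneck 6, flow now 28.
No augmenting path remains; maximum flow = 28.
By max-flow min-cut, the minimum cut capacity equals the max flow.
In the residual graph, reachable from Plant: {Plant, Sub3, Sub2, Bus4, Bus3, Bus1}.
Min-cut edges: Plant→City (6), Bus4→City (3), Bus3→City (8), Bus1→City (11); capacity 6 + 3 + 8 + 11 = 28.

28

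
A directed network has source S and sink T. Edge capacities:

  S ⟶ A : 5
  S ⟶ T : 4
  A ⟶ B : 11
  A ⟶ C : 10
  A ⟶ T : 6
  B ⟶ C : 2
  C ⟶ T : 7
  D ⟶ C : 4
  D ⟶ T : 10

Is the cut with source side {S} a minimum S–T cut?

Yes — it is a minimum cut (capacity 9).

Given cut capacity: 5 + 4 = 9.
Augment S→T: bottleneck 4, flow now 4.
Augment S→A→T: bottleneck 5, flow now 9.
No augmenting path remains; maximum flow = 9.
Cut capacity 9 equals the max flow, so it is a minimum cut.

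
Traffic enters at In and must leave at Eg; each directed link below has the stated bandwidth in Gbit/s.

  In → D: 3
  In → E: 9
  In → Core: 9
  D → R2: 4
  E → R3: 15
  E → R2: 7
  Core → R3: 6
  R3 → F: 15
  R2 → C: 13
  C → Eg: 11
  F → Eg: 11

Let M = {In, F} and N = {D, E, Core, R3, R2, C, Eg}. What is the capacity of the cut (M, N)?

Edges leaving {In, F}: In→D (3), In→E (9), In→Core (9), F→Eg (11).
Cut capacity = 3 + 9 + 9 + 11 = 32.

32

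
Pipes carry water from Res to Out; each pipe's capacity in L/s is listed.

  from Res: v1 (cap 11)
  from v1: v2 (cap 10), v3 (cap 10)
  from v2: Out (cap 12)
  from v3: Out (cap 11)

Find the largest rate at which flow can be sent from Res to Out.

11

Augment Res→v1→v2→Out: bottleneck 10, flow now 10.
Augment Res→v1→v3→Out: bottleneck 1, flow now 11.
No augmenting path remains; maximum flow = 11.
In the residual graph, reachable from Res: {Res}.
Min-cut edges: Res→v1 (11); capacity 11 = 11.
This cut is saturated, so no flow can exceed 11.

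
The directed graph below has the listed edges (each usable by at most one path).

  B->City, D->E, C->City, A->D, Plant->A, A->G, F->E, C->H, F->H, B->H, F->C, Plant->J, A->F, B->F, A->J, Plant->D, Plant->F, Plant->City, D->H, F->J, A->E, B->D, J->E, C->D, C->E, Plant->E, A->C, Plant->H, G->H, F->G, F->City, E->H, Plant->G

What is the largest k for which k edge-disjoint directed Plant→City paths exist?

3

Assign every edge capacity 1; by Menger, the answer equals the max flow.
Path Plant→City (+1); total 1.
Path Plant→F→City (+1); total 2.
Path Plant→A→C→City (+1); total 3.
No residual Plant→City path; max flow = 3.
Certifying cut of size 3: {Plant→A, Plant→City, Plant→F}.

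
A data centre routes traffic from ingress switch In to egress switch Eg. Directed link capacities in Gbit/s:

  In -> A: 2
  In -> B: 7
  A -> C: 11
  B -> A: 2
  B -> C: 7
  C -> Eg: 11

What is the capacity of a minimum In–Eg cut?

9

Augment In→A→C→Eg: bottleneck 2, flow now 2.
Augment In→B→C→Eg: bottleneck 7, flow now 9.
No augmenting path remains; maximum flow = 9.
By max-flow min-cut, the minimum cut capacity equals the max flow.
In the residual graph, reachable from In: {In}.
Min-cut edges: In→A (2), In→B (7); capacity 2 + 7 = 9.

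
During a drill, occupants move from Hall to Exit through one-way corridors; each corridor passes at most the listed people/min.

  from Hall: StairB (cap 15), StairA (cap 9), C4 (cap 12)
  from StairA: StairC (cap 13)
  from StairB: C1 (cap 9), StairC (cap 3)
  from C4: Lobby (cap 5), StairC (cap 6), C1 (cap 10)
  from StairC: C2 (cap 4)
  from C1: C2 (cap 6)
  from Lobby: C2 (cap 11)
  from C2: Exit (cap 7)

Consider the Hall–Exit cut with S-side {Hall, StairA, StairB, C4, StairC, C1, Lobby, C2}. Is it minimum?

Given cut capacity: 7 = 7.
Augment Hall→StairA→StairC→C2→Exit: bottleneck 4, flow now 4.
Augment Hall→StairB→C1→C2→Exit: bottleneck 3, flow now 7.
No augmenting path remains; maximum flow = 7.
Cut capacity 7 equals the max flow, so it is a minimum cut.

Yes — it is a minimum cut (capacity 7).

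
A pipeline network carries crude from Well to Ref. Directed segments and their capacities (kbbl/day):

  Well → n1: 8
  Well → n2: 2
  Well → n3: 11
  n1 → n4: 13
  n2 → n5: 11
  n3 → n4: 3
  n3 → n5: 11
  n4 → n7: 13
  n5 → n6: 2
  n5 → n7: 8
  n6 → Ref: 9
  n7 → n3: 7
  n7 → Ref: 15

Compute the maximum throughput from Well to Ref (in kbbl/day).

Augment Well→n1→n4→n7→Ref: bottleneck 8, flow now 8.
Augment Well→n2→n5→n6→Ref: bottleneck 2, flow now 10.
Augment Well→n3→n4→n7→Ref: bottleneck 3, flow now 13.
Augment Well→n3→n5→n7→Ref: bottleneck 4, flow now 17.
No augmenting path remains; maximum flow = 17.
In the residual graph, reachable from Well: {Well, n1, n2, n3, n4, n5, n7}.
Min-cut edges: n5→n6 (2), n7→Ref (15); capacity 2 + 15 = 17.
This cut is saturated, so no flow can exceed 17.

17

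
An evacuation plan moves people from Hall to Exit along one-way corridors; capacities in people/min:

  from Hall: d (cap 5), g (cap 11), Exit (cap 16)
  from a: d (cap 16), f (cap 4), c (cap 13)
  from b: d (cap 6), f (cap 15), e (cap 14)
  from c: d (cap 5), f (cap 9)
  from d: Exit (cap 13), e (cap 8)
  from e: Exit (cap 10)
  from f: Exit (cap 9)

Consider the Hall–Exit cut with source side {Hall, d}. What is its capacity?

Edges leaving {Hall, d}: Hall→g (11), Hall→Exit (16), d→e (8), d→Exit (13).
Cut capacity = 11 + 16 + 8 + 13 = 48.

48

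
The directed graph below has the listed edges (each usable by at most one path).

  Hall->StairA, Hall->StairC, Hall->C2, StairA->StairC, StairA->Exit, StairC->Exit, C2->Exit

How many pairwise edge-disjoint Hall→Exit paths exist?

3

Assign every edge capacity 1; by Menger, the answer equals the max flow.
Path Hall→StairA→Exit (+1); total 1.
Path Hall→StairC→Exit (+1); total 2.
Path Hall→C2→Exit (+1); total 3.
No residual Hall→Exit path; max flow = 3.
Certifying cut of size 3: {Hall→C2, Hall→StairA, Hall→StairC}.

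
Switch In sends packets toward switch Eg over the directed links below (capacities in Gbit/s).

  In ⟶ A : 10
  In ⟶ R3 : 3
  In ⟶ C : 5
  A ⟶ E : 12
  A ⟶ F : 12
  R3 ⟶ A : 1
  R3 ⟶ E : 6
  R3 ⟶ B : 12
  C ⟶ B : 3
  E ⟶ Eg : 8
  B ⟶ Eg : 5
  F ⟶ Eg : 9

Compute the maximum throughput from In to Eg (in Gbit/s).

16

Augment In→A→E→Eg: bottleneck 8, flow now 8.
Augment In→A→F→Eg: bottleneck 2, flow now 10.
Augment In→R3→B→Eg: bottleneck 3, flow now 13.
Augment In→C→B→Eg: bottleneck 2, flow now 15.
Augment In→C→B→R3→A→F→Eg: bottleneck 1, flow now 16. (uses reverse residual edge)
No augmenting path remains; maximum flow = 16.
In the residual graph, reachable from In: {In, C}.
Min-cut edges: In→A (10), In→R3 (3), C→B (3); capacity 10 + 3 + 3 = 16.
This cut is saturated, so no flow can exceed 16.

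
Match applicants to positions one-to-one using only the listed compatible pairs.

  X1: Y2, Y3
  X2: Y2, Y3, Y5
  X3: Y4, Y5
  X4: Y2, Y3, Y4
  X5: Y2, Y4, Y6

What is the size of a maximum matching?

5

Unit-capacity flow: source→left, listed edges, right→sink; max matching = max flow.
Augmenting path X1→Y2 (+1); matched 1.
Augmenting path X2→Y3 (+1); matched 2.
Augmenting path X3→Y4 (+1); matched 3.
Augmenting path X5→Y6 (+1); matched 4.
Augmenting path X4→Y3→X2→Y5 (+1); matched 5.
No augmenting path remains; maximum matching = 5.
König certificate: {X1, X2, X3, X4, X5} is a vertex cover of size 5 (every listed pair touches it), so no matching can be larger.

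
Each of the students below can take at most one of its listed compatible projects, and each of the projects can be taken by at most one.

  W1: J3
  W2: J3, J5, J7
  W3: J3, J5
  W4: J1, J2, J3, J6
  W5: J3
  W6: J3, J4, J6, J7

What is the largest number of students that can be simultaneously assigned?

Unit-capacity flow: source→left, listed edges, right→sink; max matching = max flow.
Augmenting path W1→J3 (+1); matched 1.
Augmenting path W2→J5 (+1); matched 2.
Augmenting path W4→J1 (+1); matched 3.
Augmenting path W6→J4 (+1); matched 4.
Augmenting path W3→J5→W2→J7 (+1); matched 5.
No augmenting path remains; maximum matching = 5.
König certificate: {W2, W3, W4, W6, J3} is a vertex cover of size 5 (every listed pair touches it), so no matching can be larger.

5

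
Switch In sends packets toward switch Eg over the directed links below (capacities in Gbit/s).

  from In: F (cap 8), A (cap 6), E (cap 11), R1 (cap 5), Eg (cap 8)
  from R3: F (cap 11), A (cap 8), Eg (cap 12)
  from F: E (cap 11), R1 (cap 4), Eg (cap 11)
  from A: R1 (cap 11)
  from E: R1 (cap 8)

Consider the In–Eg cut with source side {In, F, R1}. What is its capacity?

47

Edges leaving {In, F, R1}: In→A (6), In→E (11), In→Eg (8), F→E (11), F→Eg (11).
Cut capacity = 6 + 11 + 8 + 11 + 11 = 47.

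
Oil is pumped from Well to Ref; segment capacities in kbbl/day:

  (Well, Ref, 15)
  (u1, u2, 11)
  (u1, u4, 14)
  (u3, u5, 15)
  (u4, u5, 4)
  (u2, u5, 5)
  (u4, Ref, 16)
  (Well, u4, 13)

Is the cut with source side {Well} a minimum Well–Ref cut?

Yes — it is a minimum cut (capacity 28).

Given cut capacity: 13 + 15 = 28.
Augment Well→Ref: bottleneck 15, flow now 15.
Augment Well→u4→Ref: bottleneck 13, flow now 28.
No augmenting path remains; maximum flow = 28.
Cut capacity 28 equals the max flow, so it is a minimum cut.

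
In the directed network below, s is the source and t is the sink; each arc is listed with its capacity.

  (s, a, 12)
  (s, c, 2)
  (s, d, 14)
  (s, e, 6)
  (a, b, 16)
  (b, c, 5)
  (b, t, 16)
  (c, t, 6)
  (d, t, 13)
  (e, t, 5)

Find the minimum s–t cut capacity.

Augment s→c→t: bottleneck 2, flow now 2.
Augment s→d→t: bottleneck 13, flow now 15.
Augment s→e→t: bottleneck 5, flow now 20.
Augment s→a→b→t: bottleneck 12, flow now 32.
No augmenting path remains; maximum flow = 32.
By max-flow min-cut, the minimum cut capacity equals the max flow.
In the residual graph, reachable from s: {s, d, e}.
Min-cut edges: s→a (12), s→c (2), d→t (13), e→t (5); capacity 12 + 2 + 13 + 5 = 32.

32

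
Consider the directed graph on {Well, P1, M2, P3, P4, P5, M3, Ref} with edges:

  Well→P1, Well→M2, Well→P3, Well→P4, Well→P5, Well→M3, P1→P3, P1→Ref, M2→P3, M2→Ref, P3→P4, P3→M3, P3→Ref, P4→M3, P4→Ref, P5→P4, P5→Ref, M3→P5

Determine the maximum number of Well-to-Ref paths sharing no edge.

5

Assign every edge capacity 1; by Menger, the answer equals the max flow.
Path Well→P1→Ref (+1); total 1.
Path Well→M2→Ref (+1); total 2.
Path Well→P3→Ref (+1); total 3.
Path Well→P4→Ref (+1); total 4.
Path Well→P5→Ref (+1); total 5.
No residual Well→Ref path; max flow = 5.
Certifying cut of size 5: {P4→Ref, P5→Ref, Well→M2, Well→P1, Well→P3}.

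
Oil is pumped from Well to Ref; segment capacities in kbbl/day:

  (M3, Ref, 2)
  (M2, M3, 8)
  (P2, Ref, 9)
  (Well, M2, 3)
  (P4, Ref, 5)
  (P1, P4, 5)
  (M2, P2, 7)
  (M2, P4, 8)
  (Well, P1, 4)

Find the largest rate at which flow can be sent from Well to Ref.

Augment Well→P1→P4→Ref: bottleneck 4, flow now 4.
Augment Well→M2→M3→Ref: bottleneck 2, flow now 6.
Augment Well→M2→P2→Ref: bottleneck 1, flow now 7.
No augmenting path remains; maximum flow = 7.
In the residual graph, reachable from Well: {Well}.
Min-cut edges: Well→P1 (4), Well→M2 (3); capacity 4 + 3 = 7.
This cut is saturated, so no flow can exceed 7.

7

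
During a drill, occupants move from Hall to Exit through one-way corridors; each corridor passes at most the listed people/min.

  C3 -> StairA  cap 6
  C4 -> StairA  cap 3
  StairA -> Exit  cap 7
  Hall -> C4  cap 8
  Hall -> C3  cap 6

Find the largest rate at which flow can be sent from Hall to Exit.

Augment Hall→C4→StairA→Exit: bottleneck 3, flow now 3.
Augment Hall→C3→StairA→Exit: bottleneck 4, flow now 7.
No augmenting path remains; maximum flow = 7.
In the residual graph, reachable from Hall: {Hall, C4, C3, StairA}.
Min-cut edges: StairA→Exit (7); capacity 7 = 7.
This cut is saturated, so no flow can exceed 7.

7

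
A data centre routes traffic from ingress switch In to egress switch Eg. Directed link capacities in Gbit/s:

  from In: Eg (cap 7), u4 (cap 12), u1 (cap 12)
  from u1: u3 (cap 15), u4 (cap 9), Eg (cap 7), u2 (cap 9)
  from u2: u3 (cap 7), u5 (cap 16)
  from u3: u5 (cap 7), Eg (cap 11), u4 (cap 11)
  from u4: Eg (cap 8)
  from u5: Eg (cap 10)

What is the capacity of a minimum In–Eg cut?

Augment In→Eg: bottleneck 7, flow now 7.
Augment In→u1→Eg: bottleneck 7, flow now 14.
Augment In→u4→Eg: bottleneck 8, flow now 22.
Augment In→u1→u3→Eg: bottleneck 5, flow now 27.
No augmenting path remains; maximum flow = 27.
By max-flow min-cut, the minimum cut capacity equals the max flow.
In the residual graph, reachable from In: {In, u4}.
Min-cut edges: In→u1 (12), In→Eg (7), u4→Eg (8); capacity 12 + 7 + 8 = 27.

27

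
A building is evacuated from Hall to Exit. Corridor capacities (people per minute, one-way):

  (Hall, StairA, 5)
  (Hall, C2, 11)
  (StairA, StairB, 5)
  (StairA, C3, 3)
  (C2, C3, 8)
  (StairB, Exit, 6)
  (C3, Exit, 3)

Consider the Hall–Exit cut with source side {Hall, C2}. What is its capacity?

13

Edges leaving {Hall, C2}: Hall→StairA (5), C2→C3 (8).
Cut capacity = 5 + 8 = 13.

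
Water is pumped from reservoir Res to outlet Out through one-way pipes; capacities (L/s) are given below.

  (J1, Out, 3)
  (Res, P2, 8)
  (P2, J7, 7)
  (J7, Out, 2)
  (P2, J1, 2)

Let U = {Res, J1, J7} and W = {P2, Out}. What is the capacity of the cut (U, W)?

13

Edges leaving {Res, J1, J7}: Res→P2 (8), J1→Out (3), J7→Out (2).
Cut capacity = 8 + 3 + 2 = 13.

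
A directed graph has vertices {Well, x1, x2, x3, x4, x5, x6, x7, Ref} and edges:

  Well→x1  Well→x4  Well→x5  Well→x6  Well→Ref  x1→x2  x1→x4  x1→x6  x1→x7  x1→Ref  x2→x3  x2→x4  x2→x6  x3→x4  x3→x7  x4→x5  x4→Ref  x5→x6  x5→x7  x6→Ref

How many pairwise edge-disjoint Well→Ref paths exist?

4

Assign every edge capacity 1; by Menger, the answer equals the max flow.
Path Well→Ref (+1); total 1.
Path Well→x1→Ref (+1); total 2.
Path Well→x4→Ref (+1); total 3.
Path Well→x6→Ref (+1); total 4.
No residual Well→Ref path; max flow = 4.
Certifying cut of size 4: {Well→Ref, Well→x1, Well→x4, x6→Ref}.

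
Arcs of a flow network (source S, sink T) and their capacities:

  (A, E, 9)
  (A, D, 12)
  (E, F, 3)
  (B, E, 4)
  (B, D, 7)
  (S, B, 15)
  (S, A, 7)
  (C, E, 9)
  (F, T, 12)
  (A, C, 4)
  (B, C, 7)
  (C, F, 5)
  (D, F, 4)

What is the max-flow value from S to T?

12

Augment S→A→C→F→T: bottleneck 4, flow now 4.
Augment S→A→D→F→T: bottleneck 3, flow now 7.
Augment S→B→C→F→T: bottleneck 1, flow now 8.
Augment S→B→D→F→T: bottleneck 1, flow now 9.
Augment S→B→E→F→T: bottleneck 3, flow now 12.
No augmenting path remains; maximum flow = 12.
In the residual graph, reachable from S: {S, A, B, C, D, E}.
Min-cut edges: C→F (5), D→F (4), E→F (3); capacity 5 + 4 + 3 = 12.
This cut is saturated, so no flow can exceed 12.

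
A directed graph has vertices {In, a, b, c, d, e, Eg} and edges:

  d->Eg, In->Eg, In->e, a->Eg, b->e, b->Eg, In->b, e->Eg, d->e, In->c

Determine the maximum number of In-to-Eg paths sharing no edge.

Assign every edge capacity 1; by Menger, the answer equals the max flow.
Path In→Eg (+1); total 1.
Path In→b→Eg (+1); total 2.
Path In→e→Eg (+1); total 3.
No residual In→Eg path; max flow = 3.
Certifying cut of size 3: {In→Eg, In→b, In→e}.

3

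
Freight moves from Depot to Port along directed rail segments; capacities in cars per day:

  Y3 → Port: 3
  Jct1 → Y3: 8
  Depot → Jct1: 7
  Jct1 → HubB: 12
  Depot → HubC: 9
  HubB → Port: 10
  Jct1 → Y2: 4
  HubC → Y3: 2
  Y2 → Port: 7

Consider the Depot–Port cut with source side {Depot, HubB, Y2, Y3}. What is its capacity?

Edges leaving {Depot, HubB, Y2, Y3}: Depot→HubC (9), Depot→Jct1 (7), HubB→Port (10), Y2→Port (7), Y3→Port (3).
Cut capacity = 9 + 7 + 10 + 7 + 3 = 36.

36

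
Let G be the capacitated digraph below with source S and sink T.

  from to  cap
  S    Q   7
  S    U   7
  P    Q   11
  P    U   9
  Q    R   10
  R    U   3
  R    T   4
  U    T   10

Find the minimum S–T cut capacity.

Augment S→U→T: bottleneck 7, flow now 7.
Augment S→Q→R→T: bottleneck 4, flow now 11.
Augment S→Q→R→U→T: bottleneck 3, flow now 14.
No augmenting path remains; maximum flow = 14.
By max-flow min-cut, the minimum cut capacity equals the max flow.
In the residual graph, reachable from S: {S}.
Min-cut edges: S→Q (7), S→U (7); capacity 7 + 7 = 14.

14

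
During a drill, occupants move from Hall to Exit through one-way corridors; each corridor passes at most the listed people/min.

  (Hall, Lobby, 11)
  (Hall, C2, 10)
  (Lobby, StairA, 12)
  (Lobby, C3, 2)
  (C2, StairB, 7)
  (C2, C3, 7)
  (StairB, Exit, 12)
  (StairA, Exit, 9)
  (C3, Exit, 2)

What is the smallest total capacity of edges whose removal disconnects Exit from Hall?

Augment Hall→Lobby→StairA→Exit: bottleneck 9, flow now 9.
Augment Hall→Lobby→C3→Exit: bottleneck 2, flow now 11.
Augment Hall→C2→StairB→Exit: bottleneck 7, flow now 18.
No augmenting path remains; maximum flow = 18.
By max-flow min-cut, the minimum cut capacity equals the max flow.
In the residual graph, reachable from Hall: {Hall, Lobby, C2, StairA, C3}.
Min-cut edges: C2→StairB (7), StairA→Exit (9), C3→Exit (2); capacity 7 + 9 + 2 = 18.

18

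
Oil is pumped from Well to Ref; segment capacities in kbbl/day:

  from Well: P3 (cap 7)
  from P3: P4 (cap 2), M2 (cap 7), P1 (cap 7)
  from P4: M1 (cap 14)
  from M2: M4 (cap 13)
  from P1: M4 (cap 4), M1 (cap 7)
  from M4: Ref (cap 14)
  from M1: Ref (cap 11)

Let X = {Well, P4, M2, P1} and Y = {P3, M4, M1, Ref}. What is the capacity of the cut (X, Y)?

Edges leaving {Well, P4, M2, P1}: Well→P3 (7), P4→M1 (14), M2→M4 (13), P1→M4 (4), P1→M1 (7).
Cut capacity = 7 + 14 + 13 + 4 + 7 = 45.

45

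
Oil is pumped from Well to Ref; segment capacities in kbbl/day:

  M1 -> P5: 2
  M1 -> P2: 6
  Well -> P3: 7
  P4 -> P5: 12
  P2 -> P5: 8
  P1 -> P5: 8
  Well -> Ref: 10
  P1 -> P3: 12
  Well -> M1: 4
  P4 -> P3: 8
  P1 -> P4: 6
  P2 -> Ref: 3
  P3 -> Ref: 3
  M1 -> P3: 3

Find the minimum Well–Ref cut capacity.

Augment Well→Ref: bottleneck 10, flow now 10.
Augment Well→P3→Ref: bottleneck 3, flow now 13.
Augment Well→M1→P2→Ref: bottleneck 3, flow now 16.
No augmenting path remains; maximum flow = 16.
By max-flow min-cut, the minimum cut capacity equals the max flow.
In the residual graph, reachable from Well: {Well, M1, P2, P5, P3}.
Min-cut edges: Well→Ref (10), P2→Ref (3), P3→Ref (3); capacity 10 + 3 + 3 = 16.

16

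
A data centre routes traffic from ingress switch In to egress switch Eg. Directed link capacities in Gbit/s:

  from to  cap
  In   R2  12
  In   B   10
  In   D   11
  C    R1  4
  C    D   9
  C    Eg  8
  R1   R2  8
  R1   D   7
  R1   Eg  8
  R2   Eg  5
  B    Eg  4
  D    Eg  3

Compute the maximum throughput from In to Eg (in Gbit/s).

12

Augment In→R2→Eg: bottleneck 5, flow now 5.
Augment In→B→Eg: bottleneck 4, flow now 9.
Augment In→D→Eg: bottleneck 3, flow now 12.
No augmenting path remains; maximum flow = 12.
In the residual graph, reachable from In: {In, R2, B, D}.
Min-cut edges: R2→Eg (5), B→Eg (4), D→Eg (3); capacity 5 + 4 + 3 = 12.
This cut is saturated, so no flow can exceed 12.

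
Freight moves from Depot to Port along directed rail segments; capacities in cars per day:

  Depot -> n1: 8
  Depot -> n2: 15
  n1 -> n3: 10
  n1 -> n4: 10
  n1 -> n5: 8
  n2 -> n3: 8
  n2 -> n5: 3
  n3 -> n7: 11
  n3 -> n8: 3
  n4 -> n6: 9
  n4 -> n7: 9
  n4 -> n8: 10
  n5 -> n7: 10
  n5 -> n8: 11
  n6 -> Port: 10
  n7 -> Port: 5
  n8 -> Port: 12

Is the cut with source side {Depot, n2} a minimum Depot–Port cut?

Yes — it is a minimum cut (capacity 19).

Given cut capacity: 8 + 8 + 3 = 19.
Augment Depot→n1→n3→n7→Port: bottleneck 5, flow now 5.
Augment Depot→n1→n3→n8→Port: bottleneck 3, flow now 8.
Augment Depot→n2→n5→n8→Port: bottleneck 3, flow now 11.
Augment Depot→n2→n3→n1→n4→n6→Port: bottleneck 8, flow now 19. (uses reverse residual edge)
No augmenting path remains; maximum flow = 19.
Cut capacity 19 equals the max flow, so it is a minimum cut.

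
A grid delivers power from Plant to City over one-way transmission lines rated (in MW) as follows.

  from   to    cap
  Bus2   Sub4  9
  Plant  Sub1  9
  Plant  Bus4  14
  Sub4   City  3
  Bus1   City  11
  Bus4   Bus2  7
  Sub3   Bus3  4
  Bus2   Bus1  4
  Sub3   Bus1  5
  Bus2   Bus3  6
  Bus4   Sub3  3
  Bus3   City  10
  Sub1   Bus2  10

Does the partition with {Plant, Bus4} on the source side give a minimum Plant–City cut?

Given cut capacity: 9 + 7 + 3 = 19.
Augment Plant→Bus4→Bus2→Bus3→City: bottleneck 6, flow now 6.
Augment Plant→Bus4→Bus2→Bus1→City: bottleneck 1, flow now 7.
Augment Plant→Bus4→Sub3→Bus3→City: bottleneck 3, flow now 10.
Augment Plant→Sub1→Bus2→Bus1→City: bottleneck 3, flow now 13.
Augment Plant→Sub1→Bus2→Sub4→City: bottleneck 3, flow now 16.
No augmenting path remains; maximum flow = 16.
In the residual graph, reachable from Plant: {Plant, Bus4, Sub1, Bus2, Sub4}.
Min-cut edges: Bus4→Sub3 (3), Bus2→Bus3 (6), Bus2→Bus1 (4), Sub4→City (3); capacity 3 + 6 + 4 + 3 = 16.
Cut capacity 19 exceeds the max flow 16, so it is not minimum.

No — its capacity is 19, but the minimum cut has capacity 16.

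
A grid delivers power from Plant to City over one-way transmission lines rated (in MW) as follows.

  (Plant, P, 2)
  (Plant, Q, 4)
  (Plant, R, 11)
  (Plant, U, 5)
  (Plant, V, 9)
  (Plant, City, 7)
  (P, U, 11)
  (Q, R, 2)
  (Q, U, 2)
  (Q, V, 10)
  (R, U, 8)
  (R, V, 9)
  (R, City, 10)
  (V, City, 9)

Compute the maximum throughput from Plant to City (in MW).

Augment Plant→City: bottleneck 7, flow now 7.
Augment Plant→R→City: bottleneck 10, flow now 17.
Augment Plant→V→City: bottleneck 9, flow now 26.
No augmenting path remains; maximum flow = 26.
In the residual graph, reachable from Plant: {Plant, P, Q, R, U, V}.
Min-cut edges: Plant→City (7), R→City (10), V→City (9); capacity 7 + 10 + 9 = 26.
This cut is saturated, so no flow can exceed 26.

26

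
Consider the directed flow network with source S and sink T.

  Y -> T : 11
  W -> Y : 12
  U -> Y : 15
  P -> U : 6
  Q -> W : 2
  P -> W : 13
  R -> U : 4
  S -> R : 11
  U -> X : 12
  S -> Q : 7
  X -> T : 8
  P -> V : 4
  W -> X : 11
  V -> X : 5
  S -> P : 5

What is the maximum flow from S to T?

11

Augment S→P→U→X→T: bottleneck 5, flow now 5.
Augment S→Q→W→X→T: bottleneck 2, flow now 7.
Augment S→R→U→X→T: bottleneck 1, flow now 8.
Augment S→R→U→Y→T: bottleneck 3, flow now 11.
No augmenting path remains; maximum flow = 11.
In the residual graph, reachable from S: {S, Q, R}.
Min-cut edges: S→P (5), Q→W (2), R→U (4); capacity 5 + 2 + 4 = 11.
This cut is saturated, so no flow can exceed 11.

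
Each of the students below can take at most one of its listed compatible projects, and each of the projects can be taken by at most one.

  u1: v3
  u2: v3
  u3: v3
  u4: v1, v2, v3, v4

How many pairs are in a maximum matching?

Unit-capacity flow: source→left, listed edges, right→sink; max matching = max flow.
Augmenting path u1→v3 (+1); matched 1.
Augmenting path u4→v1 (+1); matched 2.
No augmenting path remains; maximum matching = 2.
König certificate: {u4, v3} is a vertex cover of size 2 (every listed pair touches it), so no matching can be larger.

2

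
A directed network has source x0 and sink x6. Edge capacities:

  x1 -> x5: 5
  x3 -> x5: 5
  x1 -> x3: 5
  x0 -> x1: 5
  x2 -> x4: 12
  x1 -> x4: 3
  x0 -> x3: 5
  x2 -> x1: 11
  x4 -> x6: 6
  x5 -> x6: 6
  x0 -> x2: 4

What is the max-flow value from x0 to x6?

12

Augment x0→x1→x4→x6: bottleneck 3, flow now 3.
Augment x0→x1→x5→x6: bottleneck 2, flow now 5.
Augment x0→x2→x4→x6: bottleneck 3, flow now 8.
Augment x0→x3→x5→x6: bottleneck 4, flow now 12.
No augmenting path remains; maximum flow = 12.
In the residual graph, reachable from x0: {x0, x1, x2, x3, x4, x5}.
Min-cut edges: x4→x6 (6), x5→x6 (6); capacity 6 + 6 = 12.
This cut is saturated, so no flow can exceed 12.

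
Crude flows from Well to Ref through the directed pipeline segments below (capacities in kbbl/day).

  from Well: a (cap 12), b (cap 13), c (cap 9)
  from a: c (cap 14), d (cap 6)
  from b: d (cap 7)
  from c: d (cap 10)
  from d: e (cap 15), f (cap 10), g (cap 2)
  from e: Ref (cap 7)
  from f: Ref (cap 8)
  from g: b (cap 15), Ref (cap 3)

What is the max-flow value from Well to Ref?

Augment Well→a→d→e→Ref: bottleneck 6, flow now 6.
Augment Well→b→d→e→Ref: bottleneck 1, flow now 7.
Augment Well→b→d→f→Ref: bottleneck 6, flow now 13.
Augment Well→c→d→f→Ref: bottleneck 2, flow now 15.
Augment Well→c→d→g→Ref: bottleneck 2, flow now 17.
No augmenting path remains; maximum flow = 17.
In the residual graph, reachable from Well: {Well, a, b, c, d, e, f}.
Min-cut edges: d→g (2), e→Ref (7), f→Ref (8); capacity 2 + 7 + 8 = 17.
This cut is saturated, so no flow can exceed 17.

17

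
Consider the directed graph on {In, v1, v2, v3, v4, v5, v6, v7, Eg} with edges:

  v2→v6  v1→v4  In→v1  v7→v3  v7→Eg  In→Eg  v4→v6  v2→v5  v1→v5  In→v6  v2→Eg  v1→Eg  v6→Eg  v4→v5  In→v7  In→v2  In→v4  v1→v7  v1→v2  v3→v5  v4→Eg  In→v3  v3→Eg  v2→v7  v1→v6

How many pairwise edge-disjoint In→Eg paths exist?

7

Assign every edge capacity 1; by Menger, the answer equals the max flow.
Path In→Eg (+1); total 1.
Path In→v1→Eg (+1); total 2.
Path In→v2→Eg (+1); total 3.
Path In→v3→Eg (+1); total 4.
Path In→v4→Eg (+1); total 5.
Path In→v6→Eg (+1); total 6.
Path In→v7→Eg (+1); total 7.
No residual In→Eg path; max flow = 7.
Certifying cut of size 7: {In→Eg, In→v1, In→v2, In→v3, In→v4, In→v6, In→v7}.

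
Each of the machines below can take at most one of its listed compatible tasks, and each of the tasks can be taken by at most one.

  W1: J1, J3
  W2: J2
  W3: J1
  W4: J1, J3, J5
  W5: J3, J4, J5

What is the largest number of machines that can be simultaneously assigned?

5

Unit-capacity flow: source→left, listed edges, right→sink; max matching = max flow.
Augmenting path W1→J1 (+1); matched 1.
Augmenting path W2→J2 (+1); matched 2.
Augmenting path W4→J3 (+1); matched 3.
Augmenting path W5→J4 (+1); matched 4.
Augmenting path W3→J1→W1→J3→W4→J5 (+1); matched 5.
No augmenting path remains; maximum matching = 5.
König certificate: {W1, W2, W3, W4, W5} is a vertex cover of size 5 (every listed pair touches it), so no matching can be larger.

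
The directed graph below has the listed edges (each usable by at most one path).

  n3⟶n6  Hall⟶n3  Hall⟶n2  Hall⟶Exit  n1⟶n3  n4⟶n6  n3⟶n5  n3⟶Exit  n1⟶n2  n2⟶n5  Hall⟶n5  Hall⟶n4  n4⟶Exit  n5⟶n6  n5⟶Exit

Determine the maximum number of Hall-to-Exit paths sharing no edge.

4

Assign every edge capacity 1; by Menger, the answer equals the max flow.
Path Hall→Exit (+1); total 1.
Path Hall→n3→Exit (+1); total 2.
Path Hall→n4→Exit (+1); total 3.
Path Hall→n5→Exit (+1); total 4.
No residual Hall→Exit path; max flow = 4.
Certifying cut of size 4: {Hall→Exit, Hall→n3, Hall→n4, n5→Exit}.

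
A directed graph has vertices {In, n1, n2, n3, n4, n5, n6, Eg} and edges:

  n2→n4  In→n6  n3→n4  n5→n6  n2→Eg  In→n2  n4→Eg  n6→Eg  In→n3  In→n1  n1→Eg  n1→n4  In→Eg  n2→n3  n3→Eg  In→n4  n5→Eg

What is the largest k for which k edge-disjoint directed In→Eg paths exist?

6

Assign every edge capacity 1; by Menger, the answer equals the max flow.
Path In→Eg (+1); total 1.
Path In→n1→Eg (+1); total 2.
Path In→n2→Eg (+1); total 3.
Path In→n3→Eg (+1); total 4.
Path In→n4→Eg (+1); total 5.
Path In→n6→Eg (+1); total 6.
No residual In→Eg path; max flow = 6.
Certifying cut of size 6: {In→Eg, In→n1, In→n2, In→n3, In→n4, In→n6}.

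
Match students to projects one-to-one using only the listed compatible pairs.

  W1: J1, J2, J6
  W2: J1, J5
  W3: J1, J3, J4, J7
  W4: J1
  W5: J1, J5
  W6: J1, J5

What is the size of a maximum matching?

4

Unit-capacity flow: source→left, listed edges, right→sink; max matching = max flow.
Augmenting path W1→J1 (+1); matched 1.
Augmenting path W2→J5 (+1); matched 2.
Augmenting path W3→J3 (+1); matched 3.
Augmenting path W4→J1→W1→J2 (+1); matched 4.
No augmenting path remains; maximum matching = 4.
König certificate: {W1, W3, J1, J5} is a vertex cover of size 4 (every listed pair touches it), so no matching can be larger.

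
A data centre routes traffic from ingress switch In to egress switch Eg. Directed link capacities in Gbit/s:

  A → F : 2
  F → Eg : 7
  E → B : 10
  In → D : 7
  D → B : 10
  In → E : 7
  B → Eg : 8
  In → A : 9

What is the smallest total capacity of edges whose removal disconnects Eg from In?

10

Augment In→D→B→Eg: bottleneck 7, flow now 7.
Augment In→E→B→Eg: bottleneck 1, flow now 8.
Augment In→A→F→Eg: bottleneck 2, flow now 10.
No augmenting path remains; maximum flow = 10.
By max-flow min-cut, the minimum cut capacity equals the max flow.
In the residual graph, reachable from In: {In, D, E, A, B}.
Min-cut edges: A→F (2), B→Eg (8); capacity 2 + 8 = 10.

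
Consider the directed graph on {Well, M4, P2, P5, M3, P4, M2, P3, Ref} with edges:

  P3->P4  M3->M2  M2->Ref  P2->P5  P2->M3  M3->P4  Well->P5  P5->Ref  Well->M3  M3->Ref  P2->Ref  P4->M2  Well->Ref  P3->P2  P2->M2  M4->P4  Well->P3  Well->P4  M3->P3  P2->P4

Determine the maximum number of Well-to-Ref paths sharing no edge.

5

Assign every edge capacity 1; by Menger, the answer equals the max flow.
Path Well→Ref (+1); total 1.
Path Well→P5→Ref (+1); total 2.
Path Well→M3→Ref (+1); total 3.
Path Well→P4→M2→Ref (+1); total 4.
Path Well→P3→P2→Ref (+1); total 5.
No residual Well→Ref path; max flow = 5.
Certifying cut of size 5: {Well→M3, Well→P3, Well→P4, Well→P5, Well→Ref}.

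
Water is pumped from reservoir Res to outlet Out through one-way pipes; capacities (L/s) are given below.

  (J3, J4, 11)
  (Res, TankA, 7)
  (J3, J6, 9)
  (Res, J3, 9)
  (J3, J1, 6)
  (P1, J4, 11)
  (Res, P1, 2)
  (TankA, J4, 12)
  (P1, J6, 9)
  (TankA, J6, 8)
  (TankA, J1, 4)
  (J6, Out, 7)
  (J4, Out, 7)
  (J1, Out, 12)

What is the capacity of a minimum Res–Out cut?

Augment Res→TankA→J4→Out: bottleneck 7, flow now 7.
Augment Res→P1→J6→Out: bottleneck 2, flow now 9.
Augment Res→J3→J6→Out: bottleneck 5, flow now 14.
Augment Res→J3→J1→Out: bottleneck 4, flow now 18.
No augmenting path remains; maximum flow = 18.
By max-flow min-cut, the minimum cut capacity equals the max flow.
In the residual graph, reachable from Res: {Res}.
Min-cut edges: Res→TankA (7), Res→P1 (2), Res→J3 (9); capacity 7 + 2 + 9 = 18.

18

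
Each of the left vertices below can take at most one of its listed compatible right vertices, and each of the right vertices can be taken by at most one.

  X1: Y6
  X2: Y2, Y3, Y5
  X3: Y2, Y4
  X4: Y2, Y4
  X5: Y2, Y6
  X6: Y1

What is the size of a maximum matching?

Unit-capacity flow: source→left, listed edges, right→sink; max matching = max flow.
Augmenting path X1→Y6 (+1); matched 1.
Augmenting path X2→Y2 (+1); matched 2.
Augmenting path X3→Y4 (+1); matched 3.
Augmenting path X6→Y1 (+1); matched 4.
Augmenting path X4→Y2→X2→Y3 (+1); matched 5.
No augmenting path remains; maximum matching = 5.
König certificate: {X2, X6, Y2, Y4, Y6} is a vertex cover of size 5 (every listed pair touches it), so no matching can be larger.

5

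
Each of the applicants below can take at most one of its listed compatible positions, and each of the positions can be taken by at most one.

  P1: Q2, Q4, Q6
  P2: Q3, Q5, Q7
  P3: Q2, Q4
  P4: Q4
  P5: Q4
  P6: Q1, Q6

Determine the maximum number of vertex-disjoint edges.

Unit-capacity flow: source→left, listed edges, right→sink; max matching = max flow.
Augmenting path P1→Q2 (+1); matched 1.
Augmenting path P2→Q3 (+1); matched 2.
Augmenting path P3→Q4 (+1); matched 3.
Augmenting path P6→Q1 (+1); matched 4.
Augmenting path P4→Q4→P3→Q2→P1→Q6 (+1); matched 5.
No augmenting path remains; maximum matching = 5.
König certificate: {P1, P2, P3, P6, Q4} is a vertex cover of size 5 (every listed pair touches it), so no matching can be larger.

5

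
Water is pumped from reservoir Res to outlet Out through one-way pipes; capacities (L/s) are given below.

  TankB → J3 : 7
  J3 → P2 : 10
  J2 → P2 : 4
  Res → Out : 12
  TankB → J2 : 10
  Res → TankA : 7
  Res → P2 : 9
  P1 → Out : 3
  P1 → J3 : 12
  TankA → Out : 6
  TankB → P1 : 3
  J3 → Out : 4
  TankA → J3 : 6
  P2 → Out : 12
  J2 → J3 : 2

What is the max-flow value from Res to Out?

28

Augment Res→Out: bottleneck 12, flow now 12.
Augment Res→TankA→Out: bottleneck 6, flow now 18.
Augment Res→P2→Out: bottleneck 9, flow now 27.
Augment Res→TankA→J3→Out: bottleneck 1, flow now 28.
No augmenting path remains; maximum flow = 28.
In the residual graph, reachable from Res: {Res}.
Min-cut edges: Res→TankA (7), Res→P2 (9), Res→Out (12); capacity 7 + 9 + 12 = 28.
This cut is saturated, so no flow can exceed 28.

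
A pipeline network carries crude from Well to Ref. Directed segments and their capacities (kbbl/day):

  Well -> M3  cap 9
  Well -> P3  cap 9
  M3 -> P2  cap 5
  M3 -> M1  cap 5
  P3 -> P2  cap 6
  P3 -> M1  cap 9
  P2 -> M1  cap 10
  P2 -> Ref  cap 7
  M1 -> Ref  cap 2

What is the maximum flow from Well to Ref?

9

Augment Well→M3→P2→Ref: bottleneck 5, flow now 5.
Augment Well→M3→M1→Ref: bottleneck 2, flow now 7.
Augment Well→P3→P2→Ref: bottleneck 2, flow now 9.
No augmenting path remains; maximum flow = 9.
In the residual graph, reachable from Well: {Well, M3, P3, P2, M1}.
Min-cut edges: P2→Ref (7), M1→Ref (2); capacity 7 + 2 = 9.
This cut is saturated, so no flow can exceed 9.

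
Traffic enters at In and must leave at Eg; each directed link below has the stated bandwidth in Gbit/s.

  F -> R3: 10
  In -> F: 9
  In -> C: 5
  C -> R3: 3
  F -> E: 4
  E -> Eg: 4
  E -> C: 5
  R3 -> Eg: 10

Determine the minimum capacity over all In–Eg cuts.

Augment In→C→R3→Eg: bottleneck 3, flow now 3.
Augment In→F→E→Eg: bottleneck 4, flow now 7.
Augment In→F→R3→Eg: bottleneck 5, flow now 12.
No augmenting path remains; maximum flow = 12.
By max-flow min-cut, the minimum cut capacity equals the max flow.
In the residual graph, reachable from In: {In, C}.
Min-cut edges: In→F (9), C→R3 (3); capacity 9 + 3 = 12.

12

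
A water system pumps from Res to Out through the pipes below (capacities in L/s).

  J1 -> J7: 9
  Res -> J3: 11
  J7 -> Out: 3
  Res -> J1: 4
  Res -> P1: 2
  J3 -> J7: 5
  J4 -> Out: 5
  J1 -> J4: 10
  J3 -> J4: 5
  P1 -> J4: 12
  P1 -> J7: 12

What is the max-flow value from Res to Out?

Augment Res→P1→J7→Out: bottleneck 2, flow now 2.
Augment Res→J1→J7→Out: bottleneck 1, flow now 3.
Augment Res→J1→J4→Out: bottleneck 3, flow now 6.
Augment Res→J3→J4→Out: bottleneck 2, flow now 8.
No augmenting path remains; maximum flow = 8.
In the residual graph, reachable from Res: {Res, P1, J1, J3, J7, J4}.
Min-cut edges: J7→Out (3), J4→Out (5); capacity 3 + 5 = 8.
This cut is saturated, so no flow can exceed 8.

8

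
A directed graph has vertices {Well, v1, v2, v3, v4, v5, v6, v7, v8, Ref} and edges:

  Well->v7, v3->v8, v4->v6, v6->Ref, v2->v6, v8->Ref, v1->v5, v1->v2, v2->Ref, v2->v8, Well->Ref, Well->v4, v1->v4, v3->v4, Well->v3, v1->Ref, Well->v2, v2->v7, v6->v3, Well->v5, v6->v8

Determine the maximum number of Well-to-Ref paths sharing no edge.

Assign every edge capacity 1; by Menger, the answer equals the max flow.
Path Well→Ref (+1); total 1.
Path Well→v2→Ref (+1); total 2.
Path Well→v3→v8→Ref (+1); total 3.
Path Well→v4→v6→Ref (+1); total 4.
No residual Well→Ref path; max flow = 4.
Certifying cut of size 4: {Well→Ref, Well→v2, Well→v3, Well→v4}.

4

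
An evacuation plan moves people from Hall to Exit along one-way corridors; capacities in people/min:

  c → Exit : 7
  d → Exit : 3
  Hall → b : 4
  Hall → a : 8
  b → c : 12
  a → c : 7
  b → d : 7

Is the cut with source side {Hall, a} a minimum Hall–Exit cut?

Given cut capacity: 4 + 7 = 11.
Augment Hall→a→c→Exit: bottleneck 7, flow now 7.
Augment Hall→b→d→Exit: bottleneck 3, flow now 10.
No augmenting path remains; maximum flow = 10.
In the residual graph, reachable from Hall: {Hall, a, b, c, d}.
Min-cut edges: c→Exit (7), d→Exit (3); capacity 7 + 3 = 10.
Cut capacity 11 exceeds the max flow 10, so it is not minimum.

No — its capacity is 11, but the minimum cut has capacity 10.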